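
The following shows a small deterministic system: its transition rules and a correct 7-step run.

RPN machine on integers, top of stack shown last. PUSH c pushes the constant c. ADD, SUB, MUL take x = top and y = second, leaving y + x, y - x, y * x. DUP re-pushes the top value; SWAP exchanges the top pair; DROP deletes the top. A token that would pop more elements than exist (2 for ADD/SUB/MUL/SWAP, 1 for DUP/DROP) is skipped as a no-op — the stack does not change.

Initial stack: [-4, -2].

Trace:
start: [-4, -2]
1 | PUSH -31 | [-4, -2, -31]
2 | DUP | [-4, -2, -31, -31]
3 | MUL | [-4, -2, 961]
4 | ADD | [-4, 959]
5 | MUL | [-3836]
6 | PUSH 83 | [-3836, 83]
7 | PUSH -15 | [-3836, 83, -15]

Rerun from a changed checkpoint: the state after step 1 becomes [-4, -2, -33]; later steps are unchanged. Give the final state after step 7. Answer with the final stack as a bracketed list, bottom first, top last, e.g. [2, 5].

[-4348, 83, -15]

state after step 1 := [-4, -2, -33]
2 | DUP | [-4, -2, -33, -33]
3 | MUL | [-4, -2, 1089]
4 | ADD | [-4, 1087]
5 | MUL | [-4348]
6 | PUSH 83 | [-4348, 83]
7 | PUSH -15 | [-4348, 83, -15]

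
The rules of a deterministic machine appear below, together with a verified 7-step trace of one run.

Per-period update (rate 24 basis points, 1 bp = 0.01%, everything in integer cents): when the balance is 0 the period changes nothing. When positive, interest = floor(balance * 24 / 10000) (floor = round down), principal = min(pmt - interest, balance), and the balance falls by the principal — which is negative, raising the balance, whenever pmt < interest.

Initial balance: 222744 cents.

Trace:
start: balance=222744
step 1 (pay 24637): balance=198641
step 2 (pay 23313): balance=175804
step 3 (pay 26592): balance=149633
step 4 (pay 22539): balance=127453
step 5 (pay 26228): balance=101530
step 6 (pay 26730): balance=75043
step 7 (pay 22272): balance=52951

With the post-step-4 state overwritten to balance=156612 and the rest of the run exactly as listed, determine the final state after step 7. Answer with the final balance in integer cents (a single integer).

state after step 4 := balance=156612
step 5 (pay 26228): balance=130759
step 6 (pay 26730): balance=104342
step 7 (pay 22272): balance=82320

82320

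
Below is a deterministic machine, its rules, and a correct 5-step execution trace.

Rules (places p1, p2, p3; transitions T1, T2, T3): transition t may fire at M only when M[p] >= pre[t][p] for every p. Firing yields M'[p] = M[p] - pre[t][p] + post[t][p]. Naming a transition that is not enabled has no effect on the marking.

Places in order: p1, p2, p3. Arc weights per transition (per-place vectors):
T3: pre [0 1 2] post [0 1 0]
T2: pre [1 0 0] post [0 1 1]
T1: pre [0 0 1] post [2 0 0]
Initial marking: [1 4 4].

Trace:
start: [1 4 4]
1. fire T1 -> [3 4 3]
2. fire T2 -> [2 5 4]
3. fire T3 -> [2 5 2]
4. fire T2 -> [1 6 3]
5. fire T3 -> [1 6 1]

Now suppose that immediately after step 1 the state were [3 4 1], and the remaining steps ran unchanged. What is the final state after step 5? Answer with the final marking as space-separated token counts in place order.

state after step 1 := [3 4 1]
2. fire T2 -> [2 5 2]
3. fire T3 -> [2 5 0]
4. fire T2 -> [1 6 1]
5. fire T3 -> [1 6 1]

1 6 1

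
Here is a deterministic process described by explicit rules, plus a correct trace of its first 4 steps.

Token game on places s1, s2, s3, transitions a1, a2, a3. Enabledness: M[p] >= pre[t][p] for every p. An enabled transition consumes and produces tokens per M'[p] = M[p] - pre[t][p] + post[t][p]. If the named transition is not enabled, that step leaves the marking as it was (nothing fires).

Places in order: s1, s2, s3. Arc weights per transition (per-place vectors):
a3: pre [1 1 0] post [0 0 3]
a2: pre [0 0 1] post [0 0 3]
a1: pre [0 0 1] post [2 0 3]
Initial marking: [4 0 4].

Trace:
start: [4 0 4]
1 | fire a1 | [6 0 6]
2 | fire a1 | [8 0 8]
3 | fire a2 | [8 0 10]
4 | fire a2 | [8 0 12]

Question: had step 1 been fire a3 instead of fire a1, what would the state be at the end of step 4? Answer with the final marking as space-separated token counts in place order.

(re-executing from step 1 with the substitution; state before step 1: [4 0 4])
1 | fire a3 | [4 0 4]
2 | fire a1 | [6 0 6]
3 | fire a2 | [6 0 8]
4 | fire a2 | [6 0 10]

6 0 10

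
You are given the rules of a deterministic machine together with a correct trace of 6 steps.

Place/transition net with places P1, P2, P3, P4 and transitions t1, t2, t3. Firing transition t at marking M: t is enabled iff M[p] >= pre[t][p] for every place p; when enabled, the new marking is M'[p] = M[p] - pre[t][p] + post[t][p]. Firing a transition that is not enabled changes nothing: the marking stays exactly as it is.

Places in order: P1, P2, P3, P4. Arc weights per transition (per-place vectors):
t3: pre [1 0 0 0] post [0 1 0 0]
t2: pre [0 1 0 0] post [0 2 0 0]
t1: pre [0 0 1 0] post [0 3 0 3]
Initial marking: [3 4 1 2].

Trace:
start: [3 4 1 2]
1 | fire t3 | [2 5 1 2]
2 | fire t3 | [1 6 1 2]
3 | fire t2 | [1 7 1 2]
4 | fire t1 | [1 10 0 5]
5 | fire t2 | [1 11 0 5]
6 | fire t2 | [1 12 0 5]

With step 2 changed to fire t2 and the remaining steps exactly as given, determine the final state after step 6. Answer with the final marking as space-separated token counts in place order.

2 12 0 5

(re-executing from step 2 with the substitution; state before step 2: [2 5 1 2])
2 | fire t2 | [2 6 1 2]
3 | fire t2 | [2 7 1 2]
4 | fire t1 | [2 10 0 5]
5 | fire t2 | [2 11 0 5]
6 | fire t2 | [2 12 0 5]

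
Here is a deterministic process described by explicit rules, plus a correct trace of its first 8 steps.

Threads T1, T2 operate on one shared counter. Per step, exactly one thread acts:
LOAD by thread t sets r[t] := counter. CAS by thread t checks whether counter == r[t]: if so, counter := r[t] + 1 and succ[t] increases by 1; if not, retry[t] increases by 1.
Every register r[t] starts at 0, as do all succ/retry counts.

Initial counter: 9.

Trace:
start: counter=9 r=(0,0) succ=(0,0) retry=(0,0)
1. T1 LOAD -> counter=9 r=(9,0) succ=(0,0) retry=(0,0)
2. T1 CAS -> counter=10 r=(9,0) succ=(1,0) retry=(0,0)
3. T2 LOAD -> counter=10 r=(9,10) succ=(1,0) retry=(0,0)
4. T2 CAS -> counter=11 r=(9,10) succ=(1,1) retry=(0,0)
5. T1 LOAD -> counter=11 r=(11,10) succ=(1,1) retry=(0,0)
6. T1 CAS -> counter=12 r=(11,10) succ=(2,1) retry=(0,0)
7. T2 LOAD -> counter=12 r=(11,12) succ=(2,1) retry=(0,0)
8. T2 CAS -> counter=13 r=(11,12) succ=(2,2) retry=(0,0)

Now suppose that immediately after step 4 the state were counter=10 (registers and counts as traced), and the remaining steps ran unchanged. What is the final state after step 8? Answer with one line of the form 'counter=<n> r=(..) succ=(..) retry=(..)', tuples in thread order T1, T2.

state after step 4 := counter=10 r=(9,10) succ=(1,1) retry=(0,0)
5. T1 LOAD -> counter=10 r=(10,10) succ=(1,1) retry=(0,0)
6. T1 CAS -> counter=11 r=(10,10) succ=(2,1) retry=(0,0)
7. T2 LOAD -> counter=11 r=(10,11) succ=(2,1) retry=(0,0)
8. T2 CAS -> counter=12 r=(10,11) succ=(2,2) retry=(0,0)

counter=12 r=(10,11) succ=(2,2) retry=(0,0)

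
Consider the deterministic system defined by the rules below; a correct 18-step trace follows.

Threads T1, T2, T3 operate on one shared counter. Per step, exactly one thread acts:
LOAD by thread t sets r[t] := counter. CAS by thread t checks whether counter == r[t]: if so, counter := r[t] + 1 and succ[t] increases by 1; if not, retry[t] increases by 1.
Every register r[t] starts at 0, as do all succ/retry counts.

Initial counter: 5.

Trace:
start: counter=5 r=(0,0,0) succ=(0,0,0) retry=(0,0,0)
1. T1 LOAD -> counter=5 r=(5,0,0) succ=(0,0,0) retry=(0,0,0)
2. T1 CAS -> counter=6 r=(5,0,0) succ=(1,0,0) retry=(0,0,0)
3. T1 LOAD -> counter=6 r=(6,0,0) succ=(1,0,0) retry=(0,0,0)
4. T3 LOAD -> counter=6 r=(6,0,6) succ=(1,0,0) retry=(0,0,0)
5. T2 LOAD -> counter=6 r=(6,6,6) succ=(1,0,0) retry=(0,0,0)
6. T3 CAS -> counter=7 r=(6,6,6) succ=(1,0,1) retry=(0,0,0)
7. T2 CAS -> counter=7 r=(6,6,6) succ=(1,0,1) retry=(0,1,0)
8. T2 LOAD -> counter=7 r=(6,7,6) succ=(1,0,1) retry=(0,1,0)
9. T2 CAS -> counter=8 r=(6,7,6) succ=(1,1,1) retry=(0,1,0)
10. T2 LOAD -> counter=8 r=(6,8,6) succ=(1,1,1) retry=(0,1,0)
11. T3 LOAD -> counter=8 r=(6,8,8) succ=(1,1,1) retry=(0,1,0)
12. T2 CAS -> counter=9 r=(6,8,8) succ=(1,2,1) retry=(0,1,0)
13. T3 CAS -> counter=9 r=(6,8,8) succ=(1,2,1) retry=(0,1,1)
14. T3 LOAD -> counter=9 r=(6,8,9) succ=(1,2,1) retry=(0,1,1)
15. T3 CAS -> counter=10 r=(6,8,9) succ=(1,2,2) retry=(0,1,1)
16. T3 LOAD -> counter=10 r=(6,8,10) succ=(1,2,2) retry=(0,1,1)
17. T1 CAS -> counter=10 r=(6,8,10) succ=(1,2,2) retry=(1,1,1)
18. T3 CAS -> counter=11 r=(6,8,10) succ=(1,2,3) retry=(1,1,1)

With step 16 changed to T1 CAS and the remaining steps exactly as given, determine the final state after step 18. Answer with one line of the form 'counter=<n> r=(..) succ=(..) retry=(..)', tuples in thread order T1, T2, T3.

counter=10 r=(6,8,9) succ=(1,2,2) retry=(2,1,2)

(re-executing from step 16 with the substitution; state before step 16: counter=10 r=(6,8,9) succ=(1,2,2) retry=(0,1,1))
16. T1 CAS -> counter=10 r=(6,8,9) succ=(1,2,2) retry=(1,1,1)
17. T1 CAS -> counter=10 r=(6,8,9) succ=(1,2,2) retry=(2,1,1)
18. T3 CAS -> counter=10 r=(6,8,9) succ=(1,2,2) retry=(2,1,2)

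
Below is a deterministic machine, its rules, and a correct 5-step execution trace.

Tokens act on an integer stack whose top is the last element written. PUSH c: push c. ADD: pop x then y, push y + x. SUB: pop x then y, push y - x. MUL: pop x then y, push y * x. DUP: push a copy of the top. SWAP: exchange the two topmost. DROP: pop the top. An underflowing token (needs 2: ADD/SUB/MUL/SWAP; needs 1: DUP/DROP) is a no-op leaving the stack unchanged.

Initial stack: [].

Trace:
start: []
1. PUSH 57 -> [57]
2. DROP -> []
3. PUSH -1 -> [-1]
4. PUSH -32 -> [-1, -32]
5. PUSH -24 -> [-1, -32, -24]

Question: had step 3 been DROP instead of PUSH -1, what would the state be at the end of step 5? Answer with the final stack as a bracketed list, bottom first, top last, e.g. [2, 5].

[-32, -24]

(re-executing from step 3 with the substitution; state before step 3: [])
3. DROP -> []
4. PUSH -32 -> [-32]
5. PUSH -24 -> [-32, -24]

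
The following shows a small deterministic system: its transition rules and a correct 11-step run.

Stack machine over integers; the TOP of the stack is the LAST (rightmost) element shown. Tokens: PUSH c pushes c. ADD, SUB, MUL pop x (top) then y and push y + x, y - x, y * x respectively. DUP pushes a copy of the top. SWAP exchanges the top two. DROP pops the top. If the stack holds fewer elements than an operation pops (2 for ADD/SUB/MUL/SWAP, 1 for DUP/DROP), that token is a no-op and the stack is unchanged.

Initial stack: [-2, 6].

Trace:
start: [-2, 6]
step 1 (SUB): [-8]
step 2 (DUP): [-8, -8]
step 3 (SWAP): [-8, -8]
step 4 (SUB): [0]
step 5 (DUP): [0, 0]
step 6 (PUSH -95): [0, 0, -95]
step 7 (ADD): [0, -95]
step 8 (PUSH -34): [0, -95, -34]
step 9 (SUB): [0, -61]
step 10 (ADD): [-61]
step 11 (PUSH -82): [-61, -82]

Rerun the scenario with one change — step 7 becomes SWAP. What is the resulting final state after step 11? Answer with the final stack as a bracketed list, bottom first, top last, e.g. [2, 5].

[0, -61, -82]

(re-executing from step 7 with the substitution; state before step 7: [0, 0, -95])
step 7 (SWAP): [0, -95, 0]
step 8 (PUSH -34): [0, -95, 0, -34]
step 9 (SUB): [0, -95, 34]
step 10 (ADD): [0, -61]
step 11 (PUSH -82): [0, -61, -82]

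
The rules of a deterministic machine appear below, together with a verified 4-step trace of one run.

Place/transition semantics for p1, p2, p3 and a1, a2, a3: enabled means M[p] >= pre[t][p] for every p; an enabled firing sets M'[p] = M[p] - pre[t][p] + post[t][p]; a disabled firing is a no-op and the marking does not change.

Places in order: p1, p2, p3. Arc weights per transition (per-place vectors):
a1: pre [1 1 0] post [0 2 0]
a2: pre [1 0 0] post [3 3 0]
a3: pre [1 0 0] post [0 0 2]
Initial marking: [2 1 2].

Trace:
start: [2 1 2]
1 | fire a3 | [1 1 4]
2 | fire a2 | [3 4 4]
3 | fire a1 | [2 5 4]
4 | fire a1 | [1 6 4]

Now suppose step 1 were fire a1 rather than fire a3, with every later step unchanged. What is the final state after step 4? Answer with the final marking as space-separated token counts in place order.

(re-executing from step 1 with the substitution; state before step 1: [2 1 2])
1 | fire a1 | [1 2 2]
2 | fire a2 | [3 5 2]
3 | fire a1 | [2 6 2]
4 | fire a1 | [1 7 2]

1 7 2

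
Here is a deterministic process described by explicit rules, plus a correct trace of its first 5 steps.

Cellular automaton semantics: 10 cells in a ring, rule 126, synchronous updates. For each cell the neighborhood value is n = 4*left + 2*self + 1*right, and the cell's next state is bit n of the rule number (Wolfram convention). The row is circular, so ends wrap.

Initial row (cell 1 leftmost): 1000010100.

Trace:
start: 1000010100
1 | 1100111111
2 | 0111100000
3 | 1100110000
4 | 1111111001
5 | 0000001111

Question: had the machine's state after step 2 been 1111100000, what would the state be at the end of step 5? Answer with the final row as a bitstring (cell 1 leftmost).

state after step 2 := 1111100000
3 | 1000110001
4 | 1101111011
5 | 0111001110

0111001110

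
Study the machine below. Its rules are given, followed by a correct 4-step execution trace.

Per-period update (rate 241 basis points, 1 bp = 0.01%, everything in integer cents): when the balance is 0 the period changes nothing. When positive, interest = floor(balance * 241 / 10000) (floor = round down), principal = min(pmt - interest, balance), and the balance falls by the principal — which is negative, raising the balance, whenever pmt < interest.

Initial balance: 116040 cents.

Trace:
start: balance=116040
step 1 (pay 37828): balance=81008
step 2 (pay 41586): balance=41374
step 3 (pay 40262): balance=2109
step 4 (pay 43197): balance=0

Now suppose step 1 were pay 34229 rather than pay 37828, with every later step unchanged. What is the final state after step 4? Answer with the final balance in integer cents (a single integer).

0

(re-executing from step 1 with the substitution; state before step 1: balance=116040)
step 1 (pay 34229): balance=84607
step 2 (pay 41586): balance=45060
step 3 (pay 40262): balance=5883
step 4 (pay 43197): balance=0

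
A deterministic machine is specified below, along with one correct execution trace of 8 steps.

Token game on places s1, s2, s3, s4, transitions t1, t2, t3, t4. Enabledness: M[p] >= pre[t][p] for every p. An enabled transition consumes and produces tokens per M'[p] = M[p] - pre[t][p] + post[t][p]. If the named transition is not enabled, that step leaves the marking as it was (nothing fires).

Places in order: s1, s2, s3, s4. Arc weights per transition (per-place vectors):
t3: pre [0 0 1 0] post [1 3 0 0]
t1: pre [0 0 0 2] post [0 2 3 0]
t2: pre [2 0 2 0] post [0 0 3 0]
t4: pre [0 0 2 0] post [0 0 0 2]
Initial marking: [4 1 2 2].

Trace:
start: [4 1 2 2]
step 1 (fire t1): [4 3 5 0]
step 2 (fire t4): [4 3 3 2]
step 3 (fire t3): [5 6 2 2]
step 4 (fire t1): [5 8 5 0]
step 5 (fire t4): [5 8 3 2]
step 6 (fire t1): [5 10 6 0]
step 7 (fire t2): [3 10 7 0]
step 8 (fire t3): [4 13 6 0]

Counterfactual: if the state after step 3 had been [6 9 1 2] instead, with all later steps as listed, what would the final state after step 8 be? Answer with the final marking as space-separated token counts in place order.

state after step 3 := [6 9 1 2]
step 4 (fire t1): [6 11 4 0]
step 5 (fire t4): [6 11 2 2]
step 6 (fire t1): [6 13 5 0]
step 7 (fire t2): [4 13 6 0]
step 8 (fire t3): [5 16 5 0]

5 16 5 0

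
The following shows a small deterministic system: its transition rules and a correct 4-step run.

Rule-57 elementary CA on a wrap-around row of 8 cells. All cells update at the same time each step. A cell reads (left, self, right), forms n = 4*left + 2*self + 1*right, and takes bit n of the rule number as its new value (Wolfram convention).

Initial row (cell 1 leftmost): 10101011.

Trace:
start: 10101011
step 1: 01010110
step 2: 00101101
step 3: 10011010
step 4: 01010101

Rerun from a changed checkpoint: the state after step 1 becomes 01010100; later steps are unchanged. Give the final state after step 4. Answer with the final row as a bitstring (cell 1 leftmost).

state after step 1 := 01010100
step 2: 00101011
step 3: 10010110
step 4: 01001101

01001101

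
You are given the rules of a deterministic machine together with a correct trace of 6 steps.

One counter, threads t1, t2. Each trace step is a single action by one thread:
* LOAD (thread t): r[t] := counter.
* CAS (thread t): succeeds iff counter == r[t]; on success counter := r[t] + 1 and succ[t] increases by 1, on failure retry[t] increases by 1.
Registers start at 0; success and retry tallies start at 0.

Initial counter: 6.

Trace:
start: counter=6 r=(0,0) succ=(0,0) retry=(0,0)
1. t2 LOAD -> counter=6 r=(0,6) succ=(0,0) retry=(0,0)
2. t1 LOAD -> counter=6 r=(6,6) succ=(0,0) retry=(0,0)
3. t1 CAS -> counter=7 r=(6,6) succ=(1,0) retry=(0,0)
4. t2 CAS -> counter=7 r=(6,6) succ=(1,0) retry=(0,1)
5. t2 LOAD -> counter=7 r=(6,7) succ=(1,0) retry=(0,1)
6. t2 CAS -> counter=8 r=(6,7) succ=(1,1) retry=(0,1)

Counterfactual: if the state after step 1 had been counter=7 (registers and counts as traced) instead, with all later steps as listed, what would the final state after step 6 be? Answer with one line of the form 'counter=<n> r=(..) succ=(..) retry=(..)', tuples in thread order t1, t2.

state after step 1 := counter=7 r=(0,6) succ=(0,0) retry=(0,0)
2. t1 LOAD -> counter=7 r=(7,6) succ=(0,0) retry=(0,0)
3. t1 CAS -> counter=8 r=(7,6) succ=(1,0) retry=(0,0)
4. t2 CAS -> counter=8 r=(7,6) succ=(1,0) retry=(0,1)
5. t2 LOAD -> counter=8 r=(7,8) succ=(1,0) retry=(0,1)
6. t2 CAS -> counter=9 r=(7,8) succ=(1,1) retry=(0,1)

counter=9 r=(7,8) succ=(1,1) retry=(0,1)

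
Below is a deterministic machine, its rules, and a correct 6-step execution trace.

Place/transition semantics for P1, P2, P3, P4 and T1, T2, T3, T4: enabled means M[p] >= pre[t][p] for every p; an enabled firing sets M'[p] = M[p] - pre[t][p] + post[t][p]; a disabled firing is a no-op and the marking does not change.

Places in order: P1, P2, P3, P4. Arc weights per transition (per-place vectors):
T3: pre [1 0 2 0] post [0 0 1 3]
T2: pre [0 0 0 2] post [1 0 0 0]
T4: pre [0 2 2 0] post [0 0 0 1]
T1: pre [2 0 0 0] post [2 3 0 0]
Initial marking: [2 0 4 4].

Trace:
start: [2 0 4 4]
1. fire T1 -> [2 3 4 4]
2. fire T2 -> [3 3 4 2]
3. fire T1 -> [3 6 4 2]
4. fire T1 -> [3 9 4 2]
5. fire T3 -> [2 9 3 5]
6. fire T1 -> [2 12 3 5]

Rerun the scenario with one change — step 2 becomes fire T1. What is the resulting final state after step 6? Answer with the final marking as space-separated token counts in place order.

1 12 3 7

(re-executing from step 2 with the substitution; state before step 2: [2 3 4 4])
2. fire T1 -> [2 6 4 4]
3. fire T1 -> [2 9 4 4]
4. fire T1 -> [2 12 4 4]
5. fire T3 -> [1 12 3 7]
6. fire T1 -> [1 12 3 7]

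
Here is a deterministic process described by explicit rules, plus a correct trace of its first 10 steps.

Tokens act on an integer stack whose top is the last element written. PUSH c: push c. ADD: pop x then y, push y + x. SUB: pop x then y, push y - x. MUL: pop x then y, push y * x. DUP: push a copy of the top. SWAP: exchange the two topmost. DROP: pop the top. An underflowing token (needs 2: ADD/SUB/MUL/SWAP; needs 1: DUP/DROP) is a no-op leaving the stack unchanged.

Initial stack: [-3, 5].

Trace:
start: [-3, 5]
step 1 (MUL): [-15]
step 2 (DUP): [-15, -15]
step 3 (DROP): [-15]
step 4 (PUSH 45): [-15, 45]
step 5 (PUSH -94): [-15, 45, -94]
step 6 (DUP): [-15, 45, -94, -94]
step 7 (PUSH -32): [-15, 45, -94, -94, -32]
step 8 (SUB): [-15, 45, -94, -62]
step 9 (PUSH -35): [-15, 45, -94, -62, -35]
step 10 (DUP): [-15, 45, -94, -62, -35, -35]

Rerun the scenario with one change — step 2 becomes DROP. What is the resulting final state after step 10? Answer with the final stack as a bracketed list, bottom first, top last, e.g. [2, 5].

(re-executing from step 2 with the substitution; state before step 2: [-15])
step 2 (DROP): []
step 3 (DROP): []
step 4 (PUSH 45): [45]
step 5 (PUSH -94): [45, -94]
step 6 (DUP): [45, -94, -94]
step 7 (PUSH -32): [45, -94, -94, -32]
step 8 (SUB): [45, -94, -62]
step 9 (PUSH -35): [45, -94, -62, -35]
step 10 (DUP): [45, -94, -62, -35, -35]

[45, -94, -62, -35, -35]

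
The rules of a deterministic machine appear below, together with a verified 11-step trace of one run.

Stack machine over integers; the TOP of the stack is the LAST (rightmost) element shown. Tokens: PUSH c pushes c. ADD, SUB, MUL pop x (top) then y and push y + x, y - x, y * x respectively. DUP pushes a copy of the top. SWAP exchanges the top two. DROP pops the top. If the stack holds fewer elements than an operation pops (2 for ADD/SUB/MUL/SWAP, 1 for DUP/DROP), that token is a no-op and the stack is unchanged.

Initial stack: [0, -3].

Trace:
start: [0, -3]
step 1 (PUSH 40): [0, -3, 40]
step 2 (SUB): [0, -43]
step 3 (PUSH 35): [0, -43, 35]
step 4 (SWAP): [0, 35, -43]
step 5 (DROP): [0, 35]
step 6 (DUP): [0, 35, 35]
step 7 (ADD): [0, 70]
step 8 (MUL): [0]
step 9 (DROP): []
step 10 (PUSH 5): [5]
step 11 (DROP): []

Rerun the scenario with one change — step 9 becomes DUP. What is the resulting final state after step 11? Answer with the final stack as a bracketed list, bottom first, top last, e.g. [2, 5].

[0, 0]

(re-executing from step 9 with the substitution; state before step 9: [0])
step 9 (DUP): [0, 0]
step 10 (PUSH 5): [0, 0, 5]
step 11 (DROP): [0, 0]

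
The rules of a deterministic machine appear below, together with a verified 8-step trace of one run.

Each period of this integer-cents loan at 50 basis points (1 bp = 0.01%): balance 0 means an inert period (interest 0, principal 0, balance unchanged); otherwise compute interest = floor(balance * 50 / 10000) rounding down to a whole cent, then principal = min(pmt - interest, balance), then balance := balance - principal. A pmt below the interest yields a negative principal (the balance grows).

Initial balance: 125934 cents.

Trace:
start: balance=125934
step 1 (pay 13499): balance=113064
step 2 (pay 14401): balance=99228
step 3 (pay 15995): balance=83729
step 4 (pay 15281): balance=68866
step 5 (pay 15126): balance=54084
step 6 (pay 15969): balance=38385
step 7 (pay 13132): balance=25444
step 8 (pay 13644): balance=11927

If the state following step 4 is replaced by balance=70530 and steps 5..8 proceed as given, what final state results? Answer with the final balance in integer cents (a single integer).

state after step 4 := balance=70530
step 5 (pay 15126): balance=55756
step 6 (pay 15969): balance=40065
step 7 (pay 13132): balance=27133
step 8 (pay 13644): balance=13624

13624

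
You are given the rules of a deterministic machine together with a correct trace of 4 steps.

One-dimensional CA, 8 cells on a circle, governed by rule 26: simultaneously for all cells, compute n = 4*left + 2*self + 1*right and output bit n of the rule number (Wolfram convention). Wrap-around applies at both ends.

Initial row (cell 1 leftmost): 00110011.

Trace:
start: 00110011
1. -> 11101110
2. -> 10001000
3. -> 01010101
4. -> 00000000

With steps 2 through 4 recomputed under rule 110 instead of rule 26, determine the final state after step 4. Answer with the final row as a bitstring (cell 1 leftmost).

(re-executing steps 2..4 under rule 110; state before step 2: 11101110)
2. -> 10111011
3. -> 11101110
4. -> 10111011

10111011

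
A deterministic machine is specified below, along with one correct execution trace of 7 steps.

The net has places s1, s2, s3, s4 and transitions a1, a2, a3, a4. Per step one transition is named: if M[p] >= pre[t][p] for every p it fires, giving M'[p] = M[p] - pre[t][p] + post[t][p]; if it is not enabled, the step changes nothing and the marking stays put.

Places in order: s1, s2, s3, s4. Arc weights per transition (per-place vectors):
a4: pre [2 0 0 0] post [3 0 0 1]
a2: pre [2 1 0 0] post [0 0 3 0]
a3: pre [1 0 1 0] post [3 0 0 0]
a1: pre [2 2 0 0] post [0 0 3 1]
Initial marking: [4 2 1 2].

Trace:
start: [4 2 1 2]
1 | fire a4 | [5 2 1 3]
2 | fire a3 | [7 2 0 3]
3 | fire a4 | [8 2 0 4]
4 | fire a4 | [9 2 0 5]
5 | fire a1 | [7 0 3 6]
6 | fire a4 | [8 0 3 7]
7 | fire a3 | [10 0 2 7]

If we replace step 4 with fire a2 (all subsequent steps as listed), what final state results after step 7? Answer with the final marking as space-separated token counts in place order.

(re-executing from step 4 with the substitution; state before step 4: [8 2 0 4])
4 | fire a2 | [6 1 3 4]
5 | fire a1 | [6 1 3 4]
6 | fire a4 | [7 1 3 5]
7 | fire a3 | [9 1 2 5]

9 1 2 5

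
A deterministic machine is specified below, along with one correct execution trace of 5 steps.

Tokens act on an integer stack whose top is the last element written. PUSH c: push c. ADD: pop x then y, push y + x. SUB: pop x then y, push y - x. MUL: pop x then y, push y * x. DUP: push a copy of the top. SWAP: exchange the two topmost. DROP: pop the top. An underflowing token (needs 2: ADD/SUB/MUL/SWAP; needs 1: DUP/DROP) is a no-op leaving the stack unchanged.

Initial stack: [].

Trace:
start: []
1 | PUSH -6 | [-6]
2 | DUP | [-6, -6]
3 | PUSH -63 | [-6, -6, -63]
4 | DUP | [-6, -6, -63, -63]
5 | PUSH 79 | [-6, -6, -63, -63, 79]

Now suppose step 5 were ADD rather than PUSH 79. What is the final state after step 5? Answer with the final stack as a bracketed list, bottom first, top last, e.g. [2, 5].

[-6, -6, -126]

(re-executing from step 5 with the substitution; state before step 5: [-6, -6, -63, -63])
5 | ADD | [-6, -6, -126]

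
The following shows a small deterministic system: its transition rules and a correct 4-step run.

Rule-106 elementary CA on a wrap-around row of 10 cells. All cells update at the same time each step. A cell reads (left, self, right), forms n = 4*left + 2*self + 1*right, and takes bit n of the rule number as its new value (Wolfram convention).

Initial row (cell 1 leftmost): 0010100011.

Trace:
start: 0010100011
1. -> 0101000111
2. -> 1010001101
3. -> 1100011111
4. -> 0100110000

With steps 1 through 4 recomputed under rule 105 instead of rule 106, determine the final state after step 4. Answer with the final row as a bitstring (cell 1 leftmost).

1001011011

(re-executing steps 1..4 under rule 105; state before step 1: 0010100011)
1. -> 0001001011
2. -> 0100000111
3. -> 1001110101
4. -> 1001011011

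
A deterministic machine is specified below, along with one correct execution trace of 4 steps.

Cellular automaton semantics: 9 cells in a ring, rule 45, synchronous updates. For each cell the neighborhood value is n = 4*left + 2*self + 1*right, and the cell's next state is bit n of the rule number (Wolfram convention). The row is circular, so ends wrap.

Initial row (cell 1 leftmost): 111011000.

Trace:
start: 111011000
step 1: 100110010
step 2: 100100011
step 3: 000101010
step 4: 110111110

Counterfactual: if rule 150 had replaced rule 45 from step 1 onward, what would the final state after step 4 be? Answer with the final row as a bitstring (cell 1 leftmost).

101001011

(re-executing steps 1..4 under rule 150; state before step 1: 111011000)
step 1: 010000101
step 2: 011001101
step 3: 000110001
step 4: 101001011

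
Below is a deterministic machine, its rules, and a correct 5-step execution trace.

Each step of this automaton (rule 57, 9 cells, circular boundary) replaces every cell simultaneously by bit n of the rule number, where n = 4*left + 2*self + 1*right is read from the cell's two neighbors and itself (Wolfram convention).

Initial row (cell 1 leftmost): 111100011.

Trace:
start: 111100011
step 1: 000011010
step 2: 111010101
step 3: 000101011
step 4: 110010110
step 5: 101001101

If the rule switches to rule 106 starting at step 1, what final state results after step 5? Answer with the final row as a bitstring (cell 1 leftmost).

(re-executing steps 1..5 under rule 106; state before step 1: 111100011)
step 1: 000100110
step 2: 001001110
step 3: 010011010
step 4: 100111100
step 5: 001100101

001100101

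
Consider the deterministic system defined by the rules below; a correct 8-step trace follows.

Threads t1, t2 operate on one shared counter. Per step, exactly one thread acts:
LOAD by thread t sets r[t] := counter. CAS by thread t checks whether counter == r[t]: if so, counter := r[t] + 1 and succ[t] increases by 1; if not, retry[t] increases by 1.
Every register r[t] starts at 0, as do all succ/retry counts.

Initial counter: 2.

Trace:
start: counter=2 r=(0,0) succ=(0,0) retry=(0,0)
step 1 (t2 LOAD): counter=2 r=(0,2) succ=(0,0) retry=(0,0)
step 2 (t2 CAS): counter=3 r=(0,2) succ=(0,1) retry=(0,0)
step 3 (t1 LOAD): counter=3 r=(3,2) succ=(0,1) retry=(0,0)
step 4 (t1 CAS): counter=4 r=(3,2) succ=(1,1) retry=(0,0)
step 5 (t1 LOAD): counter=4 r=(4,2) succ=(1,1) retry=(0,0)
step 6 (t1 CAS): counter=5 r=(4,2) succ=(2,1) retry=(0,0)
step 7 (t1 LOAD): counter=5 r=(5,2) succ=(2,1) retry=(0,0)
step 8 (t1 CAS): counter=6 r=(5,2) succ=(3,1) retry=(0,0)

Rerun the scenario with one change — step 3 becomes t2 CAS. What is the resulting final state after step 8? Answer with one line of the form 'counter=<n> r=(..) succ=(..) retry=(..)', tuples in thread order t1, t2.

counter=5 r=(4,2) succ=(2,1) retry=(1,1)

(re-executing from step 3 with the substitution; state before step 3: counter=3 r=(0,2) succ=(0,1) retry=(0,0))
step 3 (t2 CAS): counter=3 r=(0,2) succ=(0,1) retry=(0,1)
step 4 (t1 CAS): counter=3 r=(0,2) succ=(0,1) retry=(1,1)
step 5 (t1 LOAD): counter=3 r=(3,2) succ=(0,1) retry=(1,1)
step 6 (t1 CAS): counter=4 r=(3,2) succ=(1,1) retry=(1,1)
step 7 (t1 LOAD): counter=4 r=(4,2) succ=(1,1) retry=(1,1)
step 8 (t1 CAS): counter=5 r=(4,2) succ=(2,1) retry=(1,1)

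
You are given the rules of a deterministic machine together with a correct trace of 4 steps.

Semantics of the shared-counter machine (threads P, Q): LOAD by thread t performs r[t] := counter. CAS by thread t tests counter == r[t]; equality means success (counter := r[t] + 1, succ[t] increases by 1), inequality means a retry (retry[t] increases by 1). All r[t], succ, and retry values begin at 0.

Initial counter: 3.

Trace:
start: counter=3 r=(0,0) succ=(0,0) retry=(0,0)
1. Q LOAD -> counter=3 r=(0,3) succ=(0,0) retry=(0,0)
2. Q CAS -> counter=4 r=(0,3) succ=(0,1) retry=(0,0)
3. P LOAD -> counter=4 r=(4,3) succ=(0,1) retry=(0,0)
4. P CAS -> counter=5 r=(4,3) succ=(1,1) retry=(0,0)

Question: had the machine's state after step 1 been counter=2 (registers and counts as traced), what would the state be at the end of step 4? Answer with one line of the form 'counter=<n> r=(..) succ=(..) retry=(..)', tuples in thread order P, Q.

state after step 1 := counter=2 r=(0,3) succ=(0,0) retry=(0,0)
2. Q CAS -> counter=2 r=(0,3) succ=(0,0) retry=(0,1)
3. P LOAD -> counter=2 r=(2,3) succ=(0,0) retry=(0,1)
4. P CAS -> counter=3 r=(2,3) succ=(1,0) retry=(0,1)

counter=3 r=(2,3) succ=(1,0) retry=(0,1)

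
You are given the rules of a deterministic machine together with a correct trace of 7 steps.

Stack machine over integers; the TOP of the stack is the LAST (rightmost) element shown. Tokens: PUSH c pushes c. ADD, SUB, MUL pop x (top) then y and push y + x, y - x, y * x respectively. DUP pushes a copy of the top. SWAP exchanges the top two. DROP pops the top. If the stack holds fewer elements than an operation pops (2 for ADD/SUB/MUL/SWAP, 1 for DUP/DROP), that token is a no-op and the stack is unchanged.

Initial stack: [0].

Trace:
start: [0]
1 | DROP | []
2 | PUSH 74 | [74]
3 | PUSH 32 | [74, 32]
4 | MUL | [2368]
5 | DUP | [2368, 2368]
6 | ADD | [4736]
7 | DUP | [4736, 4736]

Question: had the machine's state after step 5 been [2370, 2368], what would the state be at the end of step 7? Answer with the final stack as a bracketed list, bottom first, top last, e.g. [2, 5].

state after step 5 := [2370, 2368]
6 | ADD | [4738]
7 | DUP | [4738, 4738]

[4738, 4738]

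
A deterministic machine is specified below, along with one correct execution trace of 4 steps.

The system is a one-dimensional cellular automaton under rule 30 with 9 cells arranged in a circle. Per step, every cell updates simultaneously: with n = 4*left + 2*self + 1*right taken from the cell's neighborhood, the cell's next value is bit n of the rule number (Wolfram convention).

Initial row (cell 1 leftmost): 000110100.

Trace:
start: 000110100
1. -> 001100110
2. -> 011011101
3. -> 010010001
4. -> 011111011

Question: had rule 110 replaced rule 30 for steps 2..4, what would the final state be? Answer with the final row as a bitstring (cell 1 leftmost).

(re-executing steps 2..4 under rule 110; state before step 2: 001100110)
2. -> 011101110
3. -> 110111010
4. -> 111101111

111101111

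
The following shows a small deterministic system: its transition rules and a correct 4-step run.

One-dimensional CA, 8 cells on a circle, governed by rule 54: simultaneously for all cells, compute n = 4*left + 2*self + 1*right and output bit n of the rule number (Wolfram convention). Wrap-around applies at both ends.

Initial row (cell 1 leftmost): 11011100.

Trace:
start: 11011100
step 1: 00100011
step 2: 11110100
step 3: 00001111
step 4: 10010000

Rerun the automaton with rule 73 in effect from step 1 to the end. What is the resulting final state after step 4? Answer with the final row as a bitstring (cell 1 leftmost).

11010010

(re-executing steps 1..4 under rule 73; state before step 1: 11011100)
step 1: 11010100
step 2: 11000000
step 3: 11011110
step 4: 11010010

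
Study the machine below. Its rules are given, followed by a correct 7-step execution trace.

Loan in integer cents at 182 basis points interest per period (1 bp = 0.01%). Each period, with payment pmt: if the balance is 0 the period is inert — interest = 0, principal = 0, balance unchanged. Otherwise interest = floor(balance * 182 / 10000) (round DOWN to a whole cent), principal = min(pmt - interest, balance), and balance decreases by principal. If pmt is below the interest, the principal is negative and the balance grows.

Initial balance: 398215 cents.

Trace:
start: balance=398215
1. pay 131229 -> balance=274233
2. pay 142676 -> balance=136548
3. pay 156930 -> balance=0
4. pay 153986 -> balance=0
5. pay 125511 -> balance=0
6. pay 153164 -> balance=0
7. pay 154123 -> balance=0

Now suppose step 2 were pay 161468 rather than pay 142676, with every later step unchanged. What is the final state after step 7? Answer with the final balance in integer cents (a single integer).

(re-executing from step 2 with the substitution; state before step 2: balance=274233)
2. pay 161468 -> balance=117756
3. pay 156930 -> balance=0
4. pay 153986 -> balance=0
5. pay 125511 -> balance=0
6. pay 153164 -> balance=0
7. pay 154123 -> balance=0

0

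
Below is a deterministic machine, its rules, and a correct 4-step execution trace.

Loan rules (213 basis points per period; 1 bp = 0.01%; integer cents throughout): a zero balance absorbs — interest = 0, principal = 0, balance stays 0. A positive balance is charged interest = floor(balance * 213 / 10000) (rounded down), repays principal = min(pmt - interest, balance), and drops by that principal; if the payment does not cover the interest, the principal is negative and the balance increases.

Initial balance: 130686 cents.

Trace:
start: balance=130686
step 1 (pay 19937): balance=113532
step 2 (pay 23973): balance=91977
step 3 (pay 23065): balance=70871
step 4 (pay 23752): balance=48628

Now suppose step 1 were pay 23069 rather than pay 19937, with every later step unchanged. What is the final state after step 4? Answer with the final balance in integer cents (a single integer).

(re-executing from step 1 with the substitution; state before step 1: balance=130686)
step 1 (pay 23069): balance=110400
step 2 (pay 23973): balance=88778
step 3 (pay 23065): balance=67603
step 4 (pay 23752): balance=45290

45290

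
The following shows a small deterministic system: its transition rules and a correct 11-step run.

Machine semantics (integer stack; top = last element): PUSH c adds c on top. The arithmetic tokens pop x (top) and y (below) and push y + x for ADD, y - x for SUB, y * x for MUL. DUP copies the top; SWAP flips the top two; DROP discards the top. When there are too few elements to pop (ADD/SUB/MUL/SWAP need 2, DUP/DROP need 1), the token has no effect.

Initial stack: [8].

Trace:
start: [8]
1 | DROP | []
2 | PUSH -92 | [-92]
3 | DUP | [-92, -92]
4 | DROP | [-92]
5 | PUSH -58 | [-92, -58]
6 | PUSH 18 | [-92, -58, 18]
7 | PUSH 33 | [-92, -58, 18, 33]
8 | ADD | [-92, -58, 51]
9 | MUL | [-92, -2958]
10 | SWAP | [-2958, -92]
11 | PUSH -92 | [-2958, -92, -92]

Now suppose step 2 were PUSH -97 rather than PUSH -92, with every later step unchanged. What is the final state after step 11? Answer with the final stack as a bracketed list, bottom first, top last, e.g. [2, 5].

(re-executing from step 2 with the substitution; state before step 2: [])
2 | PUSH -97 | [-97]
3 | DUP | [-97, -97]
4 | DROP | [-97]
5 | PUSH -58 | [-97, -58]
6 | PUSH 18 | [-97, -58, 18]
7 | PUSH 33 | [-97, -58, 18, 33]
8 | ADD | [-97, -58, 51]
9 | MUL | [-97, -2958]
10 | SWAP | [-2958, -97]
11 | PUSH -92 | [-2958, -97, -92]

[-2958, -97, -92]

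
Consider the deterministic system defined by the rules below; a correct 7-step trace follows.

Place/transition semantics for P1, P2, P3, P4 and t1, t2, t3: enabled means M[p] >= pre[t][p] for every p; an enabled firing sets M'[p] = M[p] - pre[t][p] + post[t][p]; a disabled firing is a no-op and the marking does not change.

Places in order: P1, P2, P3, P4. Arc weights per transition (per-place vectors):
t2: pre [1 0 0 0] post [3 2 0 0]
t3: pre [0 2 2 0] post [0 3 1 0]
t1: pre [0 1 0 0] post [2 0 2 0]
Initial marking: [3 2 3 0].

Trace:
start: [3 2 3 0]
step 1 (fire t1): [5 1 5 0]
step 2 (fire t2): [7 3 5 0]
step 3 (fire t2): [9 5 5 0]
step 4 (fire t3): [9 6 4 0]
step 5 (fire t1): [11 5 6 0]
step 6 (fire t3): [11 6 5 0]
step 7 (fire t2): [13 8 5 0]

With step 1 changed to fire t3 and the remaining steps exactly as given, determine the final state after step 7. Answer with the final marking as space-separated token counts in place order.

11 10 2 0

(re-executing from step 1 with the substitution; state before step 1: [3 2 3 0])
step 1 (fire t3): [3 3 2 0]
step 2 (fire t2): [5 5 2 0]
step 3 (fire t2): [7 7 2 0]
step 4 (fire t3): [7 8 1 0]
step 5 (fire t1): [9 7 3 0]
step 6 (fire t3): [9 8 2 0]
step 7 (fire t2): [11 10 2 0]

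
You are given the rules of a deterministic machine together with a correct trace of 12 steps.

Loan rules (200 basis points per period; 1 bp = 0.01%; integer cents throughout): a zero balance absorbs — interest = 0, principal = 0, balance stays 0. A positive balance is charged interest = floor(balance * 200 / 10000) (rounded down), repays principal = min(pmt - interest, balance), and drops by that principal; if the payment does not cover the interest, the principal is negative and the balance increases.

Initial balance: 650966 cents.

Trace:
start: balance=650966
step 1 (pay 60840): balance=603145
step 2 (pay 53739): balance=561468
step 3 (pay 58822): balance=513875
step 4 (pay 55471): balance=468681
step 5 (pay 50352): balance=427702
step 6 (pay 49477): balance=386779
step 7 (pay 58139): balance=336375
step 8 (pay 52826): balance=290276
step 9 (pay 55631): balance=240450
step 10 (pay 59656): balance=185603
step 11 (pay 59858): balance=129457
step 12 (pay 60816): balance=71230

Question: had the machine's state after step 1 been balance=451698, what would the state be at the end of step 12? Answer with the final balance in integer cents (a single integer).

state after step 1 := balance=451698
step 2 (pay 53739): balance=406992
step 3 (pay 58822): balance=356309
step 4 (pay 55471): balance=307964
step 5 (pay 50352): balance=263771
step 6 (pay 49477): balance=219569
step 7 (pay 58139): balance=165821
step 8 (pay 52826): balance=116311
step 9 (pay 55631): balance=63006
step 10 (pay 59656): balance=4610
step 11 (pay 59858): balance=0
step 12 (pay 60816): balance=0

0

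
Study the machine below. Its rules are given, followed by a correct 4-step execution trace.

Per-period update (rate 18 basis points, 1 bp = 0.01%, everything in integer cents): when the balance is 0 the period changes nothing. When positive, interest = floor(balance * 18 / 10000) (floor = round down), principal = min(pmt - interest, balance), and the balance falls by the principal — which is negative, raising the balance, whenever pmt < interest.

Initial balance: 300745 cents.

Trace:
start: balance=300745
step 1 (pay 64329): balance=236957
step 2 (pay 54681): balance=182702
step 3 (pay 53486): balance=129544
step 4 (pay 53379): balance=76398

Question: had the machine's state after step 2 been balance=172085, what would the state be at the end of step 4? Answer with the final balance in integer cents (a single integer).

state after step 2 := balance=172085
step 3 (pay 53486): balance=118908
step 4 (pay 53379): balance=65743

65743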